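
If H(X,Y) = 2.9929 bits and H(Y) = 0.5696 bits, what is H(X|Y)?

Chain rule: H(X,Y) = H(X|Y) + H(Y)
H(X|Y) = H(X,Y) - H(Y) = 2.9929 - 0.5696 = 2.4233 bits


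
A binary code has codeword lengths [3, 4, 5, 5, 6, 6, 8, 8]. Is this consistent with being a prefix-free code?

Kraft inequality: Σ 2^(-l_i) ≤ 1 for prefix-free code
Calculating: 2^(-3) + 2^(-4) + 2^(-5) + 2^(-5) + 2^(-6) + 2^(-6) + 2^(-8) + 2^(-8)
= 0.125 + 0.0625 + 0.03125 + 0.03125 + 0.015625 + 0.015625 + 0.00390625 + 0.00390625
= 0.2891
Since 0.2891 ≤ 1, prefix-free code exists


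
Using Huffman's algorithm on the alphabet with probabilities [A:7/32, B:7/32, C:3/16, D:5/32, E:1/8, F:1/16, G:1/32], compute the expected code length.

Huffman tree construction:
Combine smallest probabilities repeatedly
Resulting codes:
  A: 00 (length 2)
  B: 01 (length 2)
  C: 111 (length 3)
  D: 110 (length 3)
  E: 101 (length 3)
  F: 1001 (length 4)
  G: 1000 (length 4)
Average length = Σ p(s) × length(s) = 2.6562 bits


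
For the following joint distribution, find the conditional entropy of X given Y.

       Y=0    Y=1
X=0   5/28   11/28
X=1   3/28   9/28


H(X|Y) = Σ_y p(y) H(X|Y=y)
  p(Y=0) = 2/7, H(X|Y=0) = 0.9544
  p(Y=1) = 5/7, H(X|Y=1) = 0.9928
H(X|Y) = 0.2857×0.9544 + 0.7143×0.9928 = 0.9818 bits


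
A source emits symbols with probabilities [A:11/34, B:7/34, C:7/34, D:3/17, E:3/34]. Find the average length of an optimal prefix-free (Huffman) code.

Huffman tree construction:
Combine smallest probabilities repeatedly
Resulting codes:
  A: 11 (length 2)
  B: 00 (length 2)
  C: 01 (length 2)
  D: 101 (length 3)
  E: 100 (length 3)
Average length = Σ p(s) × length(s) = 2.2647 bits


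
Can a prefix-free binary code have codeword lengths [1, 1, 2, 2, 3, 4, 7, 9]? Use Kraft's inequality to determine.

Kraft inequality: Σ 2^(-l_i) ≤ 1 for prefix-free code
Calculating: 2^(-1) + 2^(-1) + 2^(-2) + 2^(-2) + 2^(-3) + 2^(-4) + 2^(-7) + 2^(-9)
= 0.5 + 0.5 + 0.25 + 0.25 + 0.125 + 0.0625 + 0.0078125 + 0.001953125
= 1.6973
Since 1.6973 > 1, prefix-free code does not exist


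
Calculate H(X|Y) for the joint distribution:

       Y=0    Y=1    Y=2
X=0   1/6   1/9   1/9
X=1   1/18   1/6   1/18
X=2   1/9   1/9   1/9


H(X|Y) = Σ_y p(y) H(X|Y=y)
  p(Y=0) = 1/3, H(X|Y=0) = 1.4591
  p(Y=1) = 7/18, H(X|Y=1) = 1.5567
  p(Y=2) = 5/18, H(X|Y=2) = 1.5219
H(X|Y) = 0.3333×1.4591 + 0.3889×1.5567 + 0.2778×1.5219 = 1.5145 bits


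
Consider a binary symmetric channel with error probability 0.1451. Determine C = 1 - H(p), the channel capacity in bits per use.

For BSC with error probability p:
C = 1 - H(p) where H(p) is binary entropy
H(0.1451) = -0.1451 × log₂(0.1451) - 0.8549 × log₂(0.8549)
H(p) = 0.5974
C = 1 - 0.5974 = 0.4026 bits/use


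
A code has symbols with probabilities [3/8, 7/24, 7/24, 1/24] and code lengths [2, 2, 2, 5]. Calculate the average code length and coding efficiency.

Average length L = Σ p_i × l_i = 2.1250 bits
Entropy H = 1.7586 bits
Efficiency η = H/L × 100% = 82.76%


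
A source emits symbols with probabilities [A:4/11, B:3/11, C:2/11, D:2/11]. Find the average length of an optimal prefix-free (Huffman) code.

Huffman tree construction:
Combine smallest probabilities repeatedly
Resulting codes:
  A: 11 (length 2)
  B: 10 (length 2)
  C: 00 (length 2)
  D: 01 (length 2)
Average length = Σ p(s) × length(s) = 2.0000 bits


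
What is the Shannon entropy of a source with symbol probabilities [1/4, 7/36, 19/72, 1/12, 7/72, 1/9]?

H(X) = -Σ p(x) log₂ p(x)
  -1/4 × log₂(1/4) = 0.5000
  -7/36 × log₂(7/36) = 0.4594
  -19/72 × log₂(19/72) = 0.5072
  -1/12 × log₂(1/12) = 0.2987
  -7/72 × log₂(7/72) = 0.3269
  -1/9 × log₂(1/9) = 0.3522
H(X) = 2.4445 bits


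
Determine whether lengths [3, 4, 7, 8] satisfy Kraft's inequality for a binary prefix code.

Kraft inequality: Σ 2^(-l_i) ≤ 1 for prefix-free code
Calculating: 2^(-3) + 2^(-4) + 2^(-7) + 2^(-8)
= 0.125 + 0.0625 + 0.0078125 + 0.00390625
= 0.1992
Since 0.1992 ≤ 1, prefix-free code exists


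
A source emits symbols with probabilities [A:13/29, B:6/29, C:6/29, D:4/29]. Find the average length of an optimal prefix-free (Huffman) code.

Huffman tree construction:
Combine smallest probabilities repeatedly
Resulting codes:
  A: 0 (length 1)
  B: 111 (length 3)
  C: 10 (length 2)
  D: 110 (length 3)
Average length = Σ p(s) × length(s) = 1.8966 bits


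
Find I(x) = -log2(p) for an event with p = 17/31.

Information content I(x) = -log₂(p(x))
I = -log₂(17/31) = -log₂(0.5484)
I = 0.8667 bits


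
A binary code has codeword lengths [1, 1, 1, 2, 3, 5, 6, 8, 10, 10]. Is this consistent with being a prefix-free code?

Kraft inequality: Σ 2^(-l_i) ≤ 1 for prefix-free code
Calculating: 2^(-1) + 2^(-1) + 2^(-1) + 2^(-2) + 2^(-3) + 2^(-5) + 2^(-6) + 2^(-8) + 2^(-10) + 2^(-10)
= 0.5 + 0.5 + 0.5 + 0.25 + 0.125 + 0.03125 + 0.015625 + 0.00390625 + 0.0009765625 + 0.0009765625
= 1.9277
Since 1.9277 > 1, prefix-free code does not exist


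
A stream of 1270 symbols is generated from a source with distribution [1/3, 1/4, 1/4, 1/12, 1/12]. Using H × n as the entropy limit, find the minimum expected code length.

Entropy H = 2.1258 bits/symbol
Minimum bits = H × n = 2.1258 × 1270
= 2699.78 bits


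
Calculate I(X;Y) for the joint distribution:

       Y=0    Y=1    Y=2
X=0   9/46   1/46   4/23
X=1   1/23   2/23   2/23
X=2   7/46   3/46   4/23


H(X) = 1.5380, H(Y) = 1.4910, H(X,Y) = 2.9380
I(X;Y) = H(X) + H(Y) - H(X,Y) = 0.0910 bits


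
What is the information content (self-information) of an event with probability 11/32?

Information content I(x) = -log₂(p(x))
I = -log₂(11/32) = -log₂(0.3438)
I = 1.5406 bits


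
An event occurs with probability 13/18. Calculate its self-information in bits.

Information content I(x) = -log₂(p(x))
I = -log₂(13/18) = -log₂(0.7222)
I = 0.4695 bits


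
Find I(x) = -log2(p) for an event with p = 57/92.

Information content I(x) = -log₂(p(x))
I = -log₂(57/92) = -log₂(0.6196)
I = 0.6907 bits


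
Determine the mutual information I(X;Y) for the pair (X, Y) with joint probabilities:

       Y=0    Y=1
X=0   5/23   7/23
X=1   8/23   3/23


H(X) = 0.9986, H(Y) = 0.9877, H(X,Y) = 1.9142
I(X;Y) = H(X) + H(Y) - H(X,Y) = 0.0722 bits


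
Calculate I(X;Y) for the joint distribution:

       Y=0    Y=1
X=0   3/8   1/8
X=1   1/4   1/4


H(X) = 1.0000, H(Y) = 0.9544, H(X,Y) = 1.9056
I(X;Y) = H(X) + H(Y) - H(X,Y) = 0.0488 bits


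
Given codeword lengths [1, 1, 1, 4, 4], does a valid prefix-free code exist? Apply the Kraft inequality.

Kraft inequality: Σ 2^(-l_i) ≤ 1 for prefix-free code
Calculating: 2^(-1) + 2^(-1) + 2^(-1) + 2^(-4) + 2^(-4)
= 0.5 + 0.5 + 0.5 + 0.0625 + 0.0625
= 1.6250
Since 1.6250 > 1, prefix-free code does not exist


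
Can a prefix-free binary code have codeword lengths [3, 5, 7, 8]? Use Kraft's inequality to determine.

Kraft inequality: Σ 2^(-l_i) ≤ 1 for prefix-free code
Calculating: 2^(-3) + 2^(-5) + 2^(-7) + 2^(-8)
= 0.125 + 0.03125 + 0.0078125 + 0.00390625
= 0.1680
Since 0.1680 ≤ 1, prefix-free code exists


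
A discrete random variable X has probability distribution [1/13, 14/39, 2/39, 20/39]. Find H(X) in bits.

H(X) = -Σ p(x) log₂ p(x)
  -1/13 × log₂(1/13) = 0.2846
  -14/39 × log₂(14/39) = 0.5306
  -2/39 × log₂(2/39) = 0.2198
  -20/39 × log₂(20/39) = 0.4941
H(X) = 1.5291 bits


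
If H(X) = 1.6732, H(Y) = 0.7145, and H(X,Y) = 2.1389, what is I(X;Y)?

I(X;Y) = H(X) + H(Y) - H(X,Y)
I(X;Y) = 1.6732 + 0.7145 - 2.1389 = 0.2488 bits


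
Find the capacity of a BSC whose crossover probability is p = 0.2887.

For BSC with error probability p:
C = 1 - H(p) where H(p) is binary entropy
H(0.2887) = -0.2887 × log₂(0.2887) - 0.7113 × log₂(0.7113)
H(p) = 0.8670
C = 1 - 0.8670 = 0.1330 bits/use


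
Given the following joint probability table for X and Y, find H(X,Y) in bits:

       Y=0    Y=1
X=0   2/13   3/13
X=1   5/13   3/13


H(X,Y) = -Σ p(x,y) log₂ p(x,y)
  p(0,0)=2/13: -0.1538 × log₂(0.1538) = 0.4155
  p(0,1)=3/13: -0.2308 × log₂(0.2308) = 0.4882
  p(1,0)=5/13: -0.3846 × log₂(0.3846) = 0.5302
  p(1,1)=3/13: -0.2308 × log₂(0.2308) = 0.4882
H(X,Y) = 1.9220 bits


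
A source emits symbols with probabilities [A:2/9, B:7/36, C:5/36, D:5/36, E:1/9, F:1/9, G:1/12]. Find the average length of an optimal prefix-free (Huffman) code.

Huffman tree construction:
Combine smallest probabilities repeatedly
Resulting codes:
  A: 01 (length 2)
  B: 111 (length 3)
  C: 101 (length 3)
  D: 110 (length 3)
  E: 001 (length 3)
  F: 100 (length 3)
  G: 000 (length 3)
Average length = Σ p(s) × length(s) = 2.7778 bits


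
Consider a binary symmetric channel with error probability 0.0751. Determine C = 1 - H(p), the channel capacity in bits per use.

For BSC with error probability p:
C = 1 - H(p) where H(p) is binary entropy
H(0.0751) = -0.0751 × log₂(0.0751) - 0.9249 × log₂(0.9249)
H(p) = 0.3847
C = 1 - 0.3847 = 0.6153 bits/use


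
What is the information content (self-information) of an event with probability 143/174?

Information content I(x) = -log₂(p(x))
I = -log₂(143/174) = -log₂(0.8218)
I = 0.2831 bits


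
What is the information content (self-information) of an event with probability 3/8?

Information content I(x) = -log₂(p(x))
I = -log₂(3/8) = -log₂(0.3750)
I = 1.4150 bits


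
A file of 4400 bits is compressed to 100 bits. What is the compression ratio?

Compression ratio = Original / Compressed
= 4400 / 100 = 44.00:1


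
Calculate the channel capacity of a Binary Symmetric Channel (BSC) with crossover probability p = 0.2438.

For BSC with error probability p:
C = 1 - H(p) where H(p) is binary entropy
H(0.2438) = -0.2438 × log₂(0.2438) - 0.7562 × log₂(0.7562)
H(p) = 0.8013
C = 1 - 0.8013 = 0.1987 bits/use


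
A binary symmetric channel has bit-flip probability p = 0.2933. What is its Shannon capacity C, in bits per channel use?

For BSC with error probability p:
C = 1 - H(p) where H(p) is binary entropy
H(0.2933) = -0.2933 × log₂(0.2933) - 0.7067 × log₂(0.7067)
H(p) = 0.8729
C = 1 - 0.8729 = 0.1271 bits/use


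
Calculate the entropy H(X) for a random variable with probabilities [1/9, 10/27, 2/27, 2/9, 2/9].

H(X) = -Σ p(x) log₂ p(x)
  -1/9 × log₂(1/9) = 0.3522
  -10/27 × log₂(10/27) = 0.5307
  -2/27 × log₂(2/27) = 0.2781
  -2/9 × log₂(2/9) = 0.4822
  -2/9 × log₂(2/9) = 0.4822
H(X) = 2.1255 bits


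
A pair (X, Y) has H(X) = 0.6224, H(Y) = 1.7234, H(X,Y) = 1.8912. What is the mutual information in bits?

I(X;Y) = H(X) + H(Y) - H(X,Y)
I(X;Y) = 0.6224 + 1.7234 - 1.8912 = 0.4546 bits


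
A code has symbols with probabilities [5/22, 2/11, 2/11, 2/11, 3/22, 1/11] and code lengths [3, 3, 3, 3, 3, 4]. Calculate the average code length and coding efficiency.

Average length L = Σ p_i × l_i = 3.0909 bits
Entropy H = 2.5338 bits
Efficiency η = H/L × 100% = 81.97%


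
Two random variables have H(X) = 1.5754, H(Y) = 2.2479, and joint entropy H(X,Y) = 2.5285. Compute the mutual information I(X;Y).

I(X;Y) = H(X) + H(Y) - H(X,Y)
I(X;Y) = 1.5754 + 2.2479 - 2.5285 = 1.2948 bits


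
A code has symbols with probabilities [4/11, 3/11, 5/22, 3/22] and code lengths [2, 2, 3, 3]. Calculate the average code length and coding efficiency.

Average length L = Σ p_i × l_i = 2.3636 bits
Entropy H = 1.9197 bits
Efficiency η = H/L × 100% = 81.22%


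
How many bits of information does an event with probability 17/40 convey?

Information content I(x) = -log₂(p(x))
I = -log₂(17/40) = -log₂(0.4250)
I = 1.2345 bits


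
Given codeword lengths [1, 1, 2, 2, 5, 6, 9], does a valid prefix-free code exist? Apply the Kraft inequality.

Kraft inequality: Σ 2^(-l_i) ≤ 1 for prefix-free code
Calculating: 2^(-1) + 2^(-1) + 2^(-2) + 2^(-2) + 2^(-5) + 2^(-6) + 2^(-9)
= 0.5 + 0.5 + 0.25 + 0.25 + 0.03125 + 0.015625 + 0.001953125
= 1.5488
Since 1.5488 > 1, prefix-free code does not exist


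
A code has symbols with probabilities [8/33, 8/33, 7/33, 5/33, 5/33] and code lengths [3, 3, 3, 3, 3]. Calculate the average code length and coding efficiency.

Average length L = Σ p_i × l_i = 3.0000 bits
Entropy H = 2.2907 bits
Efficiency η = H/L × 100% = 76.36%


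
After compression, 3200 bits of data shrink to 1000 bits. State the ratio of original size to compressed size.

Compression ratio = Original / Compressed
= 3200 / 1000 = 3.20:1


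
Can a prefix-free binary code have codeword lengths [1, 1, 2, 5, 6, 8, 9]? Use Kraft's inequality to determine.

Kraft inequality: Σ 2^(-l_i) ≤ 1 for prefix-free code
Calculating: 2^(-1) + 2^(-1) + 2^(-2) + 2^(-5) + 2^(-6) + 2^(-8) + 2^(-9)
= 0.5 + 0.5 + 0.25 + 0.03125 + 0.015625 + 0.00390625 + 0.001953125
= 1.3027
Since 1.3027 > 1, prefix-free code does not exist


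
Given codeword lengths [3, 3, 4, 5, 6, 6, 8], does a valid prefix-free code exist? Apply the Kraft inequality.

Kraft inequality: Σ 2^(-l_i) ≤ 1 for prefix-free code
Calculating: 2^(-3) + 2^(-3) + 2^(-4) + 2^(-5) + 2^(-6) + 2^(-6) + 2^(-8)
= 0.125 + 0.125 + 0.0625 + 0.03125 + 0.015625 + 0.015625 + 0.00390625
= 0.3789
Since 0.3789 ≤ 1, prefix-free code exists


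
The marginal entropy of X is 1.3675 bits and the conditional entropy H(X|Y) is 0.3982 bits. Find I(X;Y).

I(X;Y) = H(X) - H(X|Y)
I(X;Y) = 1.3675 - 0.3982 = 0.9693 bits


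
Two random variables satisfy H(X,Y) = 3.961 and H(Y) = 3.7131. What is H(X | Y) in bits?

Chain rule: H(X,Y) = H(X|Y) + H(Y)
H(X|Y) = H(X,Y) - H(Y) = 3.961 - 3.7131 = 0.2479 bits


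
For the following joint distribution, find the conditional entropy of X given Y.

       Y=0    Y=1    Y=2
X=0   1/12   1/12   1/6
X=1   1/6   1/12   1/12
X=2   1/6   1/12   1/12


H(X|Y) = Σ_y p(y) H(X|Y=y)
  p(Y=0) = 5/12, H(X|Y=0) = 1.5219
  p(Y=1) = 1/4, H(X|Y=1) = 1.5850
  p(Y=2) = 1/3, H(X|Y=2) = 1.5000
H(X|Y) = 0.4167×1.5219 + 0.2500×1.5850 + 0.3333×1.5000 = 1.5304 bits


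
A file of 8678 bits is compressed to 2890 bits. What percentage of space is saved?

Space savings = (1 - Compressed/Original) × 100%
= (1 - 2890/8678) × 100%
= 66.70%


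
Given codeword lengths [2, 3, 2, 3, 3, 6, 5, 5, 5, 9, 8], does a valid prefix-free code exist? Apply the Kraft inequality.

Kraft inequality: Σ 2^(-l_i) ≤ 1 for prefix-free code
Calculating: 2^(-2) + 2^(-3) + 2^(-2) + 2^(-3) + 2^(-3) + 2^(-6) + 2^(-5) + 2^(-5) + 2^(-5) + 2^(-9) + 2^(-8)
= 0.25 + 0.125 + 0.25 + 0.125 + 0.125 + 0.015625 + 0.03125 + 0.03125 + 0.03125 + 0.001953125 + 0.00390625
= 0.9902
Since 0.9902 ≤ 1, prefix-free code exists


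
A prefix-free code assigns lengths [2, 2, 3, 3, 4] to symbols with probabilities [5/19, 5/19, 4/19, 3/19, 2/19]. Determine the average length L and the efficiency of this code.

Average length L = Σ p_i × l_i = 2.5789 bits
Entropy H = 2.2493 bits
Efficiency η = H/L × 100% = 87.22%


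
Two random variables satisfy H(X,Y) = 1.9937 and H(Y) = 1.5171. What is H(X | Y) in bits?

Chain rule: H(X,Y) = H(X|Y) + H(Y)
H(X|Y) = H(X,Y) - H(Y) = 1.9937 - 1.5171 = 0.4766 bits


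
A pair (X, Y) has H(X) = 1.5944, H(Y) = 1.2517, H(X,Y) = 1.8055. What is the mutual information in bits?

I(X;Y) = H(X) + H(Y) - H(X,Y)
I(X;Y) = 1.5944 + 1.2517 - 1.8055 = 1.0406 bits


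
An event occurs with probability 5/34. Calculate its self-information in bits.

Information content I(x) = -log₂(p(x))
I = -log₂(5/34) = -log₂(0.1471)
I = 2.7655 bits


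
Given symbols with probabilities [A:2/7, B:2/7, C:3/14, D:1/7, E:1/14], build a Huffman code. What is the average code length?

Huffman tree construction:
Combine smallest probabilities repeatedly
Resulting codes:
  A: 10 (length 2)
  B: 11 (length 2)
  C: 00 (length 2)
  D: 011 (length 3)
  E: 010 (length 3)
Average length = Σ p(s) × length(s) = 2.2143 bits


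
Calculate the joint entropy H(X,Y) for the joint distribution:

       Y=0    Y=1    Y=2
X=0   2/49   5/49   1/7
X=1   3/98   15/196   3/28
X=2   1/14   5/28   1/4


H(X,Y) = -Σ p(x,y) log₂ p(x,y)
  p(0,0)=2/49: -0.0408 × log₂(0.0408) = 0.1884
  p(0,1)=5/49: -0.1020 × log₂(0.1020) = 0.3360
  p(0,2)=1/7: -0.1429 × log₂(0.1429) = 0.4011
  p(1,0)=3/98: -0.0306 × log₂(0.0306) = 0.1540
  p(1,1)=15/196: -0.0765 × log₂(0.0765) = 0.2838
  p(1,2)=3/28: -0.1071 × log₂(0.1071) = 0.3453
  p(2,0)=1/14: -0.0714 × log₂(0.0714) = 0.2720
  p(2,1)=5/28: -0.1786 × log₂(0.1786) = 0.4438
  p(2,2)=1/4: -0.2500 × log₂(0.2500) = 0.5000
H(X,Y) = 2.9242 bits


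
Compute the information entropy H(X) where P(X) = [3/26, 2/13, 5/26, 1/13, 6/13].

H(X) = -Σ p(x) log₂ p(x)
  -3/26 × log₂(3/26) = 0.3595
  -2/13 × log₂(2/13) = 0.4155
  -5/26 × log₂(5/26) = 0.4574
  -1/13 × log₂(1/13) = 0.2846
  -6/13 × log₂(6/13) = 0.5148
H(X) = 2.0318 bits


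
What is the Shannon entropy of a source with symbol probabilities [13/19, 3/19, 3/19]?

H(X) = -Σ p(x) log₂ p(x)
  -13/19 × log₂(13/19) = 0.3746
  -3/19 × log₂(3/19) = 0.4205
  -3/19 × log₂(3/19) = 0.4205
H(X) = 1.2155 bits


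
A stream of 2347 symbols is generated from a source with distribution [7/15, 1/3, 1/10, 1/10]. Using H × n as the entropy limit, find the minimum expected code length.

Entropy H = 1.7058 bits/symbol
Minimum bits = H × n = 1.7058 × 2347
= 4003.57 bits


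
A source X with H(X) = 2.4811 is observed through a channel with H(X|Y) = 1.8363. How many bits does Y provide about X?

I(X;Y) = H(X) - H(X|Y)
I(X;Y) = 2.4811 - 1.8363 = 0.6448 bits


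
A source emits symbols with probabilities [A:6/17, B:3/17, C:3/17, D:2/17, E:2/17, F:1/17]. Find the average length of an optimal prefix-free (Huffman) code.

Huffman tree construction:
Combine smallest probabilities repeatedly
Resulting codes:
  A: 11 (length 2)
  B: 101 (length 3)
  C: 00 (length 2)
  D: 011 (length 3)
  E: 100 (length 3)
  F: 010 (length 3)
Average length = Σ p(s) × length(s) = 2.4706 bits


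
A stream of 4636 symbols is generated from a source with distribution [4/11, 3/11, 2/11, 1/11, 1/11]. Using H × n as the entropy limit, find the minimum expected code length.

Entropy H = 2.1181 bits/symbol
Minimum bits = H × n = 2.1181 × 4636
= 9819.41 bits


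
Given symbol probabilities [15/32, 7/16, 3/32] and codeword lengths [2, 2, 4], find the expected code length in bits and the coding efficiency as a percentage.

Average length L = Σ p_i × l_i = 2.1875 bits
Entropy H = 1.3543 bits
Efficiency η = H/L × 100% = 61.91%


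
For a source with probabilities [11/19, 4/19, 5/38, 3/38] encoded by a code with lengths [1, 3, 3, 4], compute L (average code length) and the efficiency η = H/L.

Average length L = Σ p_i × l_i = 1.9211 bits
Entropy H = 1.6039 bits
Efficiency η = H/L × 100% = 83.49%


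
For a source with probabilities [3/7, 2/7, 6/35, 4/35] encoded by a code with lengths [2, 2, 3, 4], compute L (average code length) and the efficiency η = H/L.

Average length L = Σ p_i × l_i = 2.4000 bits
Entropy H = 1.8341 bits
Efficiency η = H/L × 100% = 76.42%


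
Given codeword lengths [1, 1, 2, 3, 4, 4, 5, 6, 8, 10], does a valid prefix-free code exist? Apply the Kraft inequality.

Kraft inequality: Σ 2^(-l_i) ≤ 1 for prefix-free code
Calculating: 2^(-1) + 2^(-1) + 2^(-2) + 2^(-3) + 2^(-4) + 2^(-4) + 2^(-5) + 2^(-6) + 2^(-8) + 2^(-10)
= 0.5 + 0.5 + 0.25 + 0.125 + 0.0625 + 0.0625 + 0.03125 + 0.015625 + 0.00390625 + 0.0009765625
= 1.5518
Since 1.5518 > 1, prefix-free code does not exist


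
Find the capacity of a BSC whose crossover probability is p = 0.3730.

For BSC with error probability p:
C = 1 - H(p) where H(p) is binary entropy
H(0.3730) = -0.3730 × log₂(0.3730) - 0.6270 × log₂(0.6270)
H(p) = 0.9529
C = 1 - 0.9529 = 0.0471 bits/use


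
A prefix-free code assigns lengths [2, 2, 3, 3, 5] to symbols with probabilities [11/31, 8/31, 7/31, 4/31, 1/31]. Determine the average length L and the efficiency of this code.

Average length L = Σ p_i × l_i = 2.4516 bits
Entropy H = 2.0605 bits
Efficiency η = H/L × 100% = 84.05%


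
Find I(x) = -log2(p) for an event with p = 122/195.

Information content I(x) = -log₂(p(x))
I = -log₂(122/195) = -log₂(0.6256)
I = 0.6766 bits


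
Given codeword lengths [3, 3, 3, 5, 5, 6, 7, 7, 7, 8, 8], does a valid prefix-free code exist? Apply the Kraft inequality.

Kraft inequality: Σ 2^(-l_i) ≤ 1 for prefix-free code
Calculating: 2^(-3) + 2^(-3) + 2^(-3) + 2^(-5) + 2^(-5) + 2^(-6) + 2^(-7) + 2^(-7) + 2^(-7) + 2^(-8) + 2^(-8)
= 0.125 + 0.125 + 0.125 + 0.03125 + 0.03125 + 0.015625 + 0.0078125 + 0.0078125 + 0.0078125 + 0.00390625 + 0.00390625
= 0.4844
Since 0.4844 ≤ 1, prefix-free code exists


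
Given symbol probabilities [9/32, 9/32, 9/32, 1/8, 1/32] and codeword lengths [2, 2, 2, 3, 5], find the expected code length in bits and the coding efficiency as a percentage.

Average length L = Σ p_i × l_i = 2.2188 bits
Entropy H = 2.0754 bits
Efficiency η = H/L × 100% = 93.54%


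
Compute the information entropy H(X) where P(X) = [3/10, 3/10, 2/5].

H(X) = -Σ p(x) log₂ p(x)
  -3/10 × log₂(3/10) = 0.5211
  -3/10 × log₂(3/10) = 0.5211
  -2/5 × log₂(2/5) = 0.5288
H(X) = 1.5710 bits


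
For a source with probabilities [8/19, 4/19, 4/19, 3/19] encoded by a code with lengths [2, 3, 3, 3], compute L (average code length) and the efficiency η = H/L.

Average length L = Σ p_i × l_i = 2.5789 bits
Entropy H = 1.8924 bits
Efficiency η = H/L × 100% = 73.38%


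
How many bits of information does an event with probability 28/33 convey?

Information content I(x) = -log₂(p(x))
I = -log₂(28/33) = -log₂(0.8485)
I = 0.2370 bits


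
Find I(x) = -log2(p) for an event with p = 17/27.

Information content I(x) = -log₂(p(x))
I = -log₂(17/27) = -log₂(0.6296)
I = 0.6674 bits


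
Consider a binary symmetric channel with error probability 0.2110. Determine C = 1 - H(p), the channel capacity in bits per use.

For BSC with error probability p:
C = 1 - H(p) where H(p) is binary entropy
H(0.2110) = -0.2110 × log₂(0.2110) - 0.7890 × log₂(0.7890)
H(p) = 0.7434
C = 1 - 0.7434 = 0.2566 bits/use


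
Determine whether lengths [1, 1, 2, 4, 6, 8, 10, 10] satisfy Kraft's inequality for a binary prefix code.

Kraft inequality: Σ 2^(-l_i) ≤ 1 for prefix-free code
Calculating: 2^(-1) + 2^(-1) + 2^(-2) + 2^(-4) + 2^(-6) + 2^(-8) + 2^(-10) + 2^(-10)
= 0.5 + 0.5 + 0.25 + 0.0625 + 0.015625 + 0.00390625 + 0.0009765625 + 0.0009765625
= 1.3340
Since 1.3340 > 1, prefix-free code does not exist


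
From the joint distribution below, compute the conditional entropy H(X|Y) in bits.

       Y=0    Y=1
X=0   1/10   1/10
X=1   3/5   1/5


H(X|Y) = Σ_y p(y) H(X|Y=y)
  p(Y=0) = 7/10, H(X|Y=0) = 0.5917
  p(Y=1) = 3/10, H(X|Y=1) = 0.9183
H(X|Y) = 0.7000×0.5917 + 0.3000×0.9183 = 0.6897 bits


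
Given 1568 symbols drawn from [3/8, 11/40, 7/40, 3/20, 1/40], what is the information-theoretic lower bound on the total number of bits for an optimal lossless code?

Entropy H = 2.0265 bits/symbol
Minimum bits = H × n = 2.0265 × 1568
= 3177.50 bits


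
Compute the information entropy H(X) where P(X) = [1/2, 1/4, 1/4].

H(X) = -Σ p(x) log₂ p(x)
  -1/2 × log₂(1/2) = 0.5000
  -1/4 × log₂(1/4) = 0.5000
  -1/4 × log₂(1/4) = 0.5000
H(X) = 1.5000 bits


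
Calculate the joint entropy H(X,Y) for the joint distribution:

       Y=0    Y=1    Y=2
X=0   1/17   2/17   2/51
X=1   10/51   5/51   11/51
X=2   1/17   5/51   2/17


H(X,Y) = -Σ p(x,y) log₂ p(x,y)
  p(0,0)=1/17: -0.0588 × log₂(0.0588) = 0.2404
  p(0,1)=2/17: -0.1176 × log₂(0.1176) = 0.3632
  p(0,2)=2/51: -0.0392 × log₂(0.0392) = 0.1832
  p(1,0)=10/51: -0.1961 × log₂(0.1961) = 0.4609
  p(1,1)=5/51: -0.0980 × log₂(0.0980) = 0.3285
  p(1,2)=11/51: -0.2157 × log₂(0.2157) = 0.4773
  p(2,0)=1/17: -0.0588 × log₂(0.0588) = 0.2404
  p(2,1)=5/51: -0.0980 × log₂(0.0980) = 0.3285
  p(2,2)=2/17: -0.1176 × log₂(0.1176) = 0.3632
H(X,Y) = 2.9857 bits


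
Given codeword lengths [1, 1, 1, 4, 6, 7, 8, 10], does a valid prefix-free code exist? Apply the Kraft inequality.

Kraft inequality: Σ 2^(-l_i) ≤ 1 for prefix-free code
Calculating: 2^(-1) + 2^(-1) + 2^(-1) + 2^(-4) + 2^(-6) + 2^(-7) + 2^(-8) + 2^(-10)
= 0.5 + 0.5 + 0.5 + 0.0625 + 0.015625 + 0.0078125 + 0.00390625 + 0.0009765625
= 1.5908
Since 1.5908 > 1, prefix-free code does not exist


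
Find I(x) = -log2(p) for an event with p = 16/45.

Information content I(x) = -log₂(p(x))
I = -log₂(16/45) = -log₂(0.3556)
I = 1.4919 bits


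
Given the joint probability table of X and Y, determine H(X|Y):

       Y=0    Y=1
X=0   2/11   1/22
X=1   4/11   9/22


H(X|Y) = Σ_y p(y) H(X|Y=y)
  p(Y=0) = 6/11, H(X|Y=0) = 0.9183
  p(Y=1) = 5/11, H(X|Y=1) = 0.4690
H(X|Y) = 0.5455×0.9183 + 0.4545×0.4690 = 0.7141 bits


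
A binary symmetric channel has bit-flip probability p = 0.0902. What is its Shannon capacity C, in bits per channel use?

For BSC with error probability p:
C = 1 - H(p) where H(p) is binary entropy
H(0.0902) = -0.0902 × log₂(0.0902) - 0.9098 × log₂(0.9098)
H(p) = 0.4371
C = 1 - 0.4371 = 0.5629 bits/use


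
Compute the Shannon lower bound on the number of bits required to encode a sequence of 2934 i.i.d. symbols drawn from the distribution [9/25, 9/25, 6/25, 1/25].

Entropy H = 1.7411 bits/symbol
Minimum bits = H × n = 1.7411 × 2934
= 5108.44 bits


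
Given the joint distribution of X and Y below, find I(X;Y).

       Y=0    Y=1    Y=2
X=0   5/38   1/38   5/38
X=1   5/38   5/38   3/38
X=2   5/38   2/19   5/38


H(X) = 1.5779, H(Y) = 1.5656, H(X,Y) = 3.0792
I(X;Y) = H(X) + H(Y) - H(X,Y) = 0.0643 bits


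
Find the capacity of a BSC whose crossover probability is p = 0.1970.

For BSC with error probability p:
C = 1 - H(p) where H(p) is binary entropy
H(0.1970) = -0.1970 × log₂(0.1970) - 0.8030 × log₂(0.8030)
H(p) = 0.7159
C = 1 - 0.7159 = 0.2841 bits/use


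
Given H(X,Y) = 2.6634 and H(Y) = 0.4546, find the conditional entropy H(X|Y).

Chain rule: H(X,Y) = H(X|Y) + H(Y)
H(X|Y) = H(X,Y) - H(Y) = 2.6634 - 0.4546 = 2.2088 bits


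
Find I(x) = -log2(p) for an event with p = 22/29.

Information content I(x) = -log₂(p(x))
I = -log₂(22/29) = -log₂(0.7586)
I = 0.3985 bits


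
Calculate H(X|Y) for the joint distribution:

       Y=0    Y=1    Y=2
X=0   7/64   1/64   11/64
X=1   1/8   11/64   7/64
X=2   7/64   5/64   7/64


H(X|Y) = Σ_y p(y) H(X|Y=y)
  p(Y=0) = 11/32, H(X|Y=0) = 1.5820
  p(Y=1) = 17/64, H(X|Y=1) = 1.1661
  p(Y=2) = 25/64, H(X|Y=2) = 1.5496
H(X|Y) = 0.3438×1.5820 + 0.2656×1.1661 + 0.3906×1.5496 = 1.4589 bits


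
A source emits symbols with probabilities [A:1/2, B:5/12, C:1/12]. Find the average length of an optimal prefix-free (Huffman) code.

Huffman tree construction:
Combine smallest probabilities repeatedly
Resulting codes:
  A: 0 (length 1)
  B: 11 (length 2)
  C: 10 (length 2)
Average length = Σ p(s) × length(s) = 1.5000 bits


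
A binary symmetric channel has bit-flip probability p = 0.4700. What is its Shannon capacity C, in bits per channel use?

For BSC with error probability p:
C = 1 - H(p) where H(p) is binary entropy
H(0.4700) = -0.4700 × log₂(0.4700) - 0.5300 × log₂(0.5300)
H(p) = 0.9974
C = 1 - 0.9974 = 0.0026 bits/use


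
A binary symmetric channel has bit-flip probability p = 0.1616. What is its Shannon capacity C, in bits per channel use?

For BSC with error probability p:
C = 1 - H(p) where H(p) is binary entropy
H(0.1616) = -0.1616 × log₂(0.1616) - 0.8384 × log₂(0.8384)
H(p) = 0.6381
C = 1 - 0.6381 = 0.3619 bits/use


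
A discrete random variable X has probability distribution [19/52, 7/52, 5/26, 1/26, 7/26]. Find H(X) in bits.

H(X) = -Σ p(x) log₂ p(x)
  -19/52 × log₂(19/52) = 0.5307
  -7/52 × log₂(7/52) = 0.3895
  -5/26 × log₂(5/26) = 0.4574
  -1/26 × log₂(1/26) = 0.1808
  -7/26 × log₂(7/26) = 0.5097
H(X) = 2.0680 bits


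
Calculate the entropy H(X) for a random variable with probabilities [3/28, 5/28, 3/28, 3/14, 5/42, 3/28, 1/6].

H(X) = -Σ p(x) log₂ p(x)
  -3/28 × log₂(3/28) = 0.3453
  -5/28 × log₂(5/28) = 0.4438
  -3/28 × log₂(3/28) = 0.3453
  -3/14 × log₂(3/14) = 0.4762
  -5/42 × log₂(5/42) = 0.3655
  -3/28 × log₂(3/28) = 0.3453
  -1/6 × log₂(1/6) = 0.4308
H(X) = 2.7522 bits


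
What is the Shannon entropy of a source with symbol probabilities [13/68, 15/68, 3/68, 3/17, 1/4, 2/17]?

H(X) = -Σ p(x) log₂ p(x)
  -13/68 × log₂(13/68) = 0.4563
  -15/68 × log₂(15/68) = 0.4810
  -3/68 × log₂(3/68) = 0.1986
  -3/17 × log₂(3/17) = 0.4416
  -1/4 × log₂(1/4) = 0.5000
  -2/17 × log₂(2/17) = 0.3632
H(X) = 2.4408 bits


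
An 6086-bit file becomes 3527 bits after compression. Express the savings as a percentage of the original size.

Space savings = (1 - Compressed/Original) × 100%
= (1 - 3527/6086) × 100%
= 42.05%


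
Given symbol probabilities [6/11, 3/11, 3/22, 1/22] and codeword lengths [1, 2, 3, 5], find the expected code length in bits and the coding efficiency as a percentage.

Average length L = Σ p_i × l_i = 1.7273 bits
Entropy H = 1.5829 bits
Efficiency η = H/L × 100% = 91.64%


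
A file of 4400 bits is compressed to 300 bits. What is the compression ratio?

Compression ratio = Original / Compressed
= 4400 / 300 = 14.67:1


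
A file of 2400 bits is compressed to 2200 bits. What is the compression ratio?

Compression ratio = Original / Compressed
= 2400 / 2200 = 1.09:1


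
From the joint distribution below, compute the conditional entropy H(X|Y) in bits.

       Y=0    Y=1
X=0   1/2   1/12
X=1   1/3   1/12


H(X|Y) = Σ_y p(y) H(X|Y=y)
  p(Y=0) = 5/6, H(X|Y=0) = 0.9710
  p(Y=1) = 1/6, H(X|Y=1) = 1.0000
H(X|Y) = 0.8333×0.9710 + 0.1667×1.0000 = 0.9758 bits


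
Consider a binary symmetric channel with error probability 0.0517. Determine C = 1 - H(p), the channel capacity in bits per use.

For BSC with error probability p:
C = 1 - H(p) where H(p) is binary entropy
H(0.0517) = -0.0517 × log₂(0.0517) - 0.9483 × log₂(0.9483)
H(p) = 0.2936
C = 1 - 0.2936 = 0.7064 bits/use


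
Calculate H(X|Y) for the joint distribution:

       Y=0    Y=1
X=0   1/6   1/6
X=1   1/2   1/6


H(X|Y) = Σ_y p(y) H(X|Y=y)
  p(Y=0) = 2/3, H(X|Y=0) = 0.8113
  p(Y=1) = 1/3, H(X|Y=1) = 1.0000
H(X|Y) = 0.6667×0.8113 + 0.3333×1.0000 = 0.8742 bits


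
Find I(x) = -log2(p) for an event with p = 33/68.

Information content I(x) = -log₂(p(x))
I = -log₂(33/68) = -log₂(0.4853)
I = 1.0431 bits


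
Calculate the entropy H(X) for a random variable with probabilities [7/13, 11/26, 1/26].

H(X) = -Σ p(x) log₂ p(x)
  -7/13 × log₂(7/13) = 0.4809
  -11/26 × log₂(11/26) = 0.5250
  -1/26 × log₂(1/26) = 0.1808
H(X) = 1.1867 bits


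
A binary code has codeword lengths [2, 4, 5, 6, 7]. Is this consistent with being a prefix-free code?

Kraft inequality: Σ 2^(-l_i) ≤ 1 for prefix-free code
Calculating: 2^(-2) + 2^(-4) + 2^(-5) + 2^(-6) + 2^(-7)
= 0.25 + 0.0625 + 0.03125 + 0.015625 + 0.0078125
= 0.3672
Since 0.3672 ≤ 1, prefix-free code exists


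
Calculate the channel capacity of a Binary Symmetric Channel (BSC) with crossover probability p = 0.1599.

For BSC with error probability p:
C = 1 - H(p) where H(p) is binary entropy
H(0.1599) = -0.1599 × log₂(0.1599) - 0.8401 × log₂(0.8401)
H(p) = 0.6341
C = 1 - 0.6341 = 0.3659 bits/use


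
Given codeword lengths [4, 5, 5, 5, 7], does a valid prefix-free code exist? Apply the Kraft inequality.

Kraft inequality: Σ 2^(-l_i) ≤ 1 for prefix-free code
Calculating: 2^(-4) + 2^(-5) + 2^(-5) + 2^(-5) + 2^(-7)
= 0.0625 + 0.03125 + 0.03125 + 0.03125 + 0.0078125
= 0.1641
Since 0.1641 ≤ 1, prefix-free code exists


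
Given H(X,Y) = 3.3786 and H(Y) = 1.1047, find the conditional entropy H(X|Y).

Chain rule: H(X,Y) = H(X|Y) + H(Y)
H(X|Y) = H(X,Y) - H(Y) = 3.3786 - 1.1047 = 2.2739 bits


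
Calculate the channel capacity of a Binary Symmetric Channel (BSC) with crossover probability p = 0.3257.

For BSC with error probability p:
C = 1 - H(p) where H(p) is binary entropy
H(0.3257) = -0.3257 × log₂(0.3257) - 0.6743 × log₂(0.6743)
H(p) = 0.9105
C = 1 - 0.9105 = 0.0895 bits/use


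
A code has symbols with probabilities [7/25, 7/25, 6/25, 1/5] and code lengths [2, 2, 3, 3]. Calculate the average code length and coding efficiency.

Average length L = Σ p_i × l_i = 2.4400 bits
Entropy H = 1.9870 bits
Efficiency η = H/L × 100% = 81.43%


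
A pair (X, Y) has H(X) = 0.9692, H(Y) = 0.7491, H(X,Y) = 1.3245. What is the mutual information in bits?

I(X;Y) = H(X) + H(Y) - H(X,Y)
I(X;Y) = 0.9692 + 0.7491 - 1.3245 = 0.3938 bits


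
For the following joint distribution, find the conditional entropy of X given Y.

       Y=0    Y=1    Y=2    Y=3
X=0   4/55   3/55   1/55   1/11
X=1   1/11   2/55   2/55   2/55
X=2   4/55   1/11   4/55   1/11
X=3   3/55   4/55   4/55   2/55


H(X|Y) = Σ_y p(y) H(X|Y=y)
  p(Y=0) = 16/55, H(X|Y=0) = 1.9772
  p(Y=1) = 14/55, H(X|Y=1) = 1.9242
  p(Y=2) = 1/5, H(X|Y=2) = 1.8231
  p(Y=3) = 14/55, H(X|Y=3) = 1.8631
H(X|Y) = 0.2909×1.9772 + 0.2545×1.9242 + 0.2000×1.8231 + 0.2545×1.8631 = 1.9038 bits


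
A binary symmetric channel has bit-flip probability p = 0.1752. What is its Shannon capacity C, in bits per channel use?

For BSC with error probability p:
C = 1 - H(p) where H(p) is binary entropy
H(0.1752) = -0.1752 × log₂(0.1752) - 0.8248 × log₂(0.8248)
H(p) = 0.6695
C = 1 - 0.6695 = 0.3305 bits/use


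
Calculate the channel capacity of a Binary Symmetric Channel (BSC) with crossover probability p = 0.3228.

For BSC with error probability p:
C = 1 - H(p) where H(p) is binary entropy
H(0.3228) = -0.3228 × log₂(0.3228) - 0.6772 × log₂(0.6772)
H(p) = 0.9074
C = 1 - 0.9074 = 0.0926 bits/use


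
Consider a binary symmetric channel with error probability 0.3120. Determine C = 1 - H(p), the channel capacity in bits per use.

For BSC with error probability p:
C = 1 - H(p) where H(p) is binary entropy
H(0.3120) = -0.3120 × log₂(0.3120) - 0.6880 × log₂(0.6880)
H(p) = 0.8955
C = 1 - 0.8955 = 0.1045 bits/use


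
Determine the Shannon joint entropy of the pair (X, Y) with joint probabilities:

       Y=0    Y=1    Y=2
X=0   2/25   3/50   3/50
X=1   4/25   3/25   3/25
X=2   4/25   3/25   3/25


H(X,Y) = -Σ p(x,y) log₂ p(x,y)
  p(0,0)=2/25: -0.0800 × log₂(0.0800) = 0.2915
  p(0,1)=3/50: -0.0600 × log₂(0.0600) = 0.2435
  p(0,2)=3/50: -0.0600 × log₂(0.0600) = 0.2435
  p(1,0)=4/25: -0.1600 × log₂(0.1600) = 0.4230
  p(1,1)=3/25: -0.1200 × log₂(0.1200) = 0.3671
  p(1,2)=3/25: -0.1200 × log₂(0.1200) = 0.3671
  p(2,0)=4/25: -0.1600 × log₂(0.1600) = 0.4230
  p(2,1)=3/25: -0.1200 × log₂(0.1200) = 0.3671
  p(2,2)=3/25: -0.1200 × log₂(0.1200) = 0.3671
H(X,Y) = 3.0929 bits


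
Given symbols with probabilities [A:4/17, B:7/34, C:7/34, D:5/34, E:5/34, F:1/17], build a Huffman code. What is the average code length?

Huffman tree construction:
Combine smallest probabilities repeatedly
Resulting codes:
  A: 10 (length 2)
  B: 111 (length 3)
  C: 00 (length 2)
  D: 011 (length 3)
  E: 110 (length 3)
  F: 010 (length 3)
Average length = Σ p(s) × length(s) = 2.5588 bits


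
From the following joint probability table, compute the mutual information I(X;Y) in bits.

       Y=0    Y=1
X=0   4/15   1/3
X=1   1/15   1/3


H(X) = 0.9710, H(Y) = 0.9183, H(X,Y) = 1.8256
I(X;Y) = H(X) + H(Y) - H(X,Y) = 0.0636 bits


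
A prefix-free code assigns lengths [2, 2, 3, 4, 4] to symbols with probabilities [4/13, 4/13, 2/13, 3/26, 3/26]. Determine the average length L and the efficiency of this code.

Average length L = Σ p_i × l_i = 2.6154 bits
Entropy H = 2.1808 bits
Efficiency η = H/L × 100% = 83.38%


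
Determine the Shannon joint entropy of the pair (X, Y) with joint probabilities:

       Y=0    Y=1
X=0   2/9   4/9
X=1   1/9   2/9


H(X,Y) = -Σ p(x,y) log₂ p(x,y)
  p(0,0)=2/9: -0.2222 × log₂(0.2222) = 0.4822
  p(0,1)=4/9: -0.4444 × log₂(0.4444) = 0.5200
  p(1,0)=1/9: -0.1111 × log₂(0.1111) = 0.3522
  p(1,1)=2/9: -0.2222 × log₂(0.2222) = 0.4822
H(X,Y) = 1.8366 bits


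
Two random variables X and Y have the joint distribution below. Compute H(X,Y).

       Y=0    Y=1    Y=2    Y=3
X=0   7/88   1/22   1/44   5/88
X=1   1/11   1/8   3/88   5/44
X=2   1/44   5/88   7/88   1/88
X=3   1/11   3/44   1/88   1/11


H(X,Y) = -Σ p(x,y) log₂ p(x,y)
  p(0,0)=7/88: -0.0795 × log₂(0.0795) = 0.2905
  p(0,1)=1/22: -0.0455 × log₂(0.0455) = 0.2027
  p(0,2)=1/44: -0.0227 × log₂(0.0227) = 0.1241
  p(0,3)=5/88: -0.0568 × log₂(0.0568) = 0.2351
  p(1,0)=1/11: -0.0909 × log₂(0.0909) = 0.3145
  p(1,1)=1/8: -0.1250 × log₂(0.1250) = 0.3750
  p(1,2)=3/88: -0.0341 × log₂(0.0341) = 0.1662
  p(1,3)=5/44: -0.1136 × log₂(0.1136) = 0.3565
  p(2,0)=1/44: -0.0227 × log₂(0.0227) = 0.1241
  p(2,1)=5/88: -0.0568 × log₂(0.0568) = 0.2351
  p(2,2)=7/88: -0.0795 × log₂(0.0795) = 0.2905
  p(2,3)=1/88: -0.0114 × log₂(0.0114) = 0.0734
  p(3,0)=1/11: -0.0909 × log₂(0.0909) = 0.3145
  p(3,1)=3/44: -0.0682 × log₂(0.0682) = 0.2642
  p(3,2)=1/88: -0.0114 × log₂(0.0114) = 0.0734
  p(3,3)=1/11: -0.0909 × log₂(0.0909) = 0.3145
H(X,Y) = 3.7542 bits


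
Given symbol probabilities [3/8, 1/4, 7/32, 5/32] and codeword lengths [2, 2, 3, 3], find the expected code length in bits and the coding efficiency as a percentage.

Average length L = Σ p_i × l_i = 2.3750 bits
Entropy H = 1.9287 bits
Efficiency η = H/L × 100% = 81.21%


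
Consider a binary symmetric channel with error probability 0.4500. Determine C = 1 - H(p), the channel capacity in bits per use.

For BSC with error probability p:
C = 1 - H(p) where H(p) is binary entropy
H(0.4500) = -0.4500 × log₂(0.4500) - 0.5500 × log₂(0.5500)
H(p) = 0.9928
C = 1 - 0.9928 = 0.0072 bits/use


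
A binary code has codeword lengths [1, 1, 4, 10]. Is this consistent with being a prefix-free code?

Kraft inequality: Σ 2^(-l_i) ≤ 1 for prefix-free code
Calculating: 2^(-1) + 2^(-1) + 2^(-4) + 2^(-10)
= 0.5 + 0.5 + 0.0625 + 0.0009765625
= 1.0635
Since 1.0635 > 1, prefix-free code does not exist


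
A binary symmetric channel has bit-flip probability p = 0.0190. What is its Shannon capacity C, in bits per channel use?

For BSC with error probability p:
C = 1 - H(p) where H(p) is binary entropy
H(0.0190) = -0.0190 × log₂(0.0190) - 0.9810 × log₂(0.9810)
H(p) = 0.1358
C = 1 - 0.1358 = 0.8642 bits/use


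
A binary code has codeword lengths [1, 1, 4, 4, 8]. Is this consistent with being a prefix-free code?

Kraft inequality: Σ 2^(-l_i) ≤ 1 for prefix-free code
Calculating: 2^(-1) + 2^(-1) + 2^(-4) + 2^(-4) + 2^(-8)
= 0.5 + 0.5 + 0.0625 + 0.0625 + 0.00390625
= 1.1289
Since 1.1289 > 1, prefix-free code does not exist


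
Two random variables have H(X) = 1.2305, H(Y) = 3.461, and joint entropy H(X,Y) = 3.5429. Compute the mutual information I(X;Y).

I(X;Y) = H(X) + H(Y) - H(X,Y)
I(X;Y) = 1.2305 + 3.461 - 3.5429 = 1.1486 bits


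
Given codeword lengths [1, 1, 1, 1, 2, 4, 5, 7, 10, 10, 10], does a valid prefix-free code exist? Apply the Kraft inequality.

Kraft inequality: Σ 2^(-l_i) ≤ 1 for prefix-free code
Calculating: 2^(-1) + 2^(-1) + 2^(-1) + 2^(-1) + 2^(-2) + 2^(-4) + 2^(-5) + 2^(-7) + 2^(-10) + 2^(-10) + 2^(-10)
= 0.5 + 0.5 + 0.5 + 0.5 + 0.25 + 0.0625 + 0.03125 + 0.0078125 + 0.0009765625 + 0.0009765625 + 0.0009765625
= 2.3545
Since 2.3545 > 1, prefix-free code does not exist


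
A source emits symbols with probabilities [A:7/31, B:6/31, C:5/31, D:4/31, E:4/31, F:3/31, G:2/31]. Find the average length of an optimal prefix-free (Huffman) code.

Huffman tree construction:
Combine smallest probabilities repeatedly
Resulting codes:
  A: 01 (length 2)
  B: 00 (length 2)
  C: 110 (length 3)
  D: 100 (length 3)
  E: 101 (length 3)
  F: 1111 (length 4)
  G: 1110 (length 4)
Average length = Σ p(s) × length(s) = 2.7419 bits
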